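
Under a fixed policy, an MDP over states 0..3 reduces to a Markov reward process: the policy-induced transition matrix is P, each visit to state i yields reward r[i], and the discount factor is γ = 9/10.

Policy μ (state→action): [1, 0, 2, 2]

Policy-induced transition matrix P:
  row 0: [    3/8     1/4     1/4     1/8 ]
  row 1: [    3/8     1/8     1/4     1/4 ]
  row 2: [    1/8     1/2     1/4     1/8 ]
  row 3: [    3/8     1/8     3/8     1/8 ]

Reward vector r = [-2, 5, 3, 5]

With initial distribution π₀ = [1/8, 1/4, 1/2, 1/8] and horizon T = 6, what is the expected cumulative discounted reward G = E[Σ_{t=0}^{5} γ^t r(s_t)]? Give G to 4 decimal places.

G = 11.9937

t=0: π = [0.1250, 0.2500, 0.5000, 0.1250], E[r] = 3.1250, γ^t·E[r] = 3.125000, running G = 3.125000
t=1: π = [0.2500, 0.3281, 0.2656, 0.1563], E[r] = 2.7188, γ^t·E[r] = 2.446875, running G = 5.571875
t=2: π = [0.3086, 0.2559, 0.2695, 0.1660], E[r] = 2.3008, γ^t·E[r] = 1.863633, running G = 7.435508
t=3: π = [0.3076, 0.2646, 0.2708, 0.1570], E[r] = 2.3052, γ^t·E[r] = 1.680473, running G = 9.115981
t=4: π = [0.3073, 0.2650, 0.2696, 0.1581], E[r] = 2.3096, γ^t·E[r] = 1.515309, running G = 10.631290
t=5: π = [0.3076, 0.2645, 0.2698, 0.1581], E[r] = 2.3073, γ^t·E[r] = 1.362449, running G = 11.993739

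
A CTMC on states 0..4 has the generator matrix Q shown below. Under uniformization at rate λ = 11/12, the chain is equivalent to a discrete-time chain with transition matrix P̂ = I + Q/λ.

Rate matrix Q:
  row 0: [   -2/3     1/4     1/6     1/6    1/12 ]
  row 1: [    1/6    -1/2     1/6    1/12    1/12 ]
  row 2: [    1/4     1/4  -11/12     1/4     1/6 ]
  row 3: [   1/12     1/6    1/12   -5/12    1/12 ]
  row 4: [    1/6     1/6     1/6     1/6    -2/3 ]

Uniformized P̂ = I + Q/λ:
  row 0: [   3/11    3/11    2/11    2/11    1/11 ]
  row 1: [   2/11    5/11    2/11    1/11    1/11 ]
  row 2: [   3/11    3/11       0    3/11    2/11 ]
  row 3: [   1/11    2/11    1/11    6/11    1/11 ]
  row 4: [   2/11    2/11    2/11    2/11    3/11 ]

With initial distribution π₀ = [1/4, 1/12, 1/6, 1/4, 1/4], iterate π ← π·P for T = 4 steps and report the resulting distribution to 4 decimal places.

π = [0.1864, 0.2889, 0.1333, 0.2653, 0.1260]

t=0: π = [0.2500, 0.0833, 0.1667, 0.2500, 0.2500]
t=1: π = [0.1970, 0.2424, 0.1288, 0.2803, 0.1515]
t=2: π = [0.1860, 0.2775, 0.1329, 0.2734, 0.1302]
t=3: π = [0.1860, 0.2865, 0.1328, 0.2681, 0.1267]
t=4: π = [0.1864, 0.2889, 0.1333, 0.2653, 0.1260]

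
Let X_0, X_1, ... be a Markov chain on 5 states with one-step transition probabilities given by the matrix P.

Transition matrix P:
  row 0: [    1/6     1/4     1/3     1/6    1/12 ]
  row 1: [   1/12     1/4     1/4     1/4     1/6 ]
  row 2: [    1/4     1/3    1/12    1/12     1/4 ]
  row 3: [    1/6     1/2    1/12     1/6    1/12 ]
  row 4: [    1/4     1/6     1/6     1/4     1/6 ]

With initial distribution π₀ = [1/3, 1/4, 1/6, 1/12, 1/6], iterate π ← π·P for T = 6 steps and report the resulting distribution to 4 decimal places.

π = [0.1701, 0.3002, 0.1885, 0.1886, 0.1525]

t=0: π = [0.3333, 0.2500, 0.1667, 0.0833, 0.1667]
t=1: π = [0.1736, 0.2708, 0.2222, 0.1875, 0.1458]
t=2: π = [0.1748, 0.3032, 0.1840, 0.1829, 0.1551]
t=3: π = [0.1697, 0.2981, 0.1905, 0.1895, 0.1522]
t=4: π = [0.1704, 0.3006, 0.1881, 0.1883, 0.1526]
t=5: π = [0.1700, 0.3000, 0.1887, 0.1888, 0.1525]
t=6: π = [0.1701, 0.3002, 0.1885, 0.1886, 0.1525]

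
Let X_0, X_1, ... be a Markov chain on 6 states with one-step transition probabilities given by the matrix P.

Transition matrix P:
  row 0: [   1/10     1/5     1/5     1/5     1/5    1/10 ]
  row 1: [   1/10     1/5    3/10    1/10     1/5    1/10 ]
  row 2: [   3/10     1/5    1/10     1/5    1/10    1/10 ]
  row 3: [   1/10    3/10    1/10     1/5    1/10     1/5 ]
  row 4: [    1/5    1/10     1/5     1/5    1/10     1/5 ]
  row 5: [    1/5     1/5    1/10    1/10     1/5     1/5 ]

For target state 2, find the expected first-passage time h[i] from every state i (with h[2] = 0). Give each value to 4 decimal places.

h = [5.3005, 4.7189, 0.0000, 5.8154, 5.4017, 5.8322]

First-step conditioning: h[2] = 0; for i ≠ 2, h[i] = 1 + Σ_k P[i][k]·h[k].
  h[0] = 1 + 1/10·h[0] + 1/5·h[1] + 1/5·h[3] + 1/5·h[4] + 1/10·h[5]
  h[1] = 1 + 1/10·h[0] + 1/5·h[1] + 1/10·h[3] + 1/5·h[4] + 1/10·h[5]
  h[3] = 1 + 1/10·h[0] + 3/10·h[1] + 1/5·h[3] + 1/10·h[4] + 1/5·h[5]
  h[4] = 1 + 1/5·h[0] + 1/10·h[1] + 1/5·h[3] + 1/10·h[4] + 1/5·h[5]
  h[5] = 1 + 1/5·h[0] + 1/5·h[1] + 1/10·h[3] + 1/5·h[4] + 1/5·h[5]
Solving the 5×5 linear system over states ≠ 2 gives exactly h = [10108/1907, 8999/1907, 0, 11090/1907, 10301/1907, 11122/1907] (h[2] = 0 is the target).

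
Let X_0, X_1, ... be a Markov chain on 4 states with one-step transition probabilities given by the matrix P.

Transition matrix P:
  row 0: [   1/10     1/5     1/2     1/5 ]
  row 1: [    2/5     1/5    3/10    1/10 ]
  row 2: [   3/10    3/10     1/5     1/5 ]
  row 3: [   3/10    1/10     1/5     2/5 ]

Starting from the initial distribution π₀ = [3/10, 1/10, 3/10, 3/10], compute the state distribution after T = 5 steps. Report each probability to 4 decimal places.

t=0: π = [0.3000, 0.1000, 0.3000, 0.3000]
t=1: π = [0.2500, 0.2000, 0.3000, 0.2500]
t=2: π = [0.2700, 0.2050, 0.2950, 0.2300]
t=3: π = [0.2665, 0.2065, 0.3015, 0.2255]
t=4: π = [0.2674, 0.2076, 0.3006, 0.2245]
t=5: π = [0.2673, 0.2076, 0.3010, 0.2241]

π = [0.2673, 0.2076, 0.3010, 0.2241]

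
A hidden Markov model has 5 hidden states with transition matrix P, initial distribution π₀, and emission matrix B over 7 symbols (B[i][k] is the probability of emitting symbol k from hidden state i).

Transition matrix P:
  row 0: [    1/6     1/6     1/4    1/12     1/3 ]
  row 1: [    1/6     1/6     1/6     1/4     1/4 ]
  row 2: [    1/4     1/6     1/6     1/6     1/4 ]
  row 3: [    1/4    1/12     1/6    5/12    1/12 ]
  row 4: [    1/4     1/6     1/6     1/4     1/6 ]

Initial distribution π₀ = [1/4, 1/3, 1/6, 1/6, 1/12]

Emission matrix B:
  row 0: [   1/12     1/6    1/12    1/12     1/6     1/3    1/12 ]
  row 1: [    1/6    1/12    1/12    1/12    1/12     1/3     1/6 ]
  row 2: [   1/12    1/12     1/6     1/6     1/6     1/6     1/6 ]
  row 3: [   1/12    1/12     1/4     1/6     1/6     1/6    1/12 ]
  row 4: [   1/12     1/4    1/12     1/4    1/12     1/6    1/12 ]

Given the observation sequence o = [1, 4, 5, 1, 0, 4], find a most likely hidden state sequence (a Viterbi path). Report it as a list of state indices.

t=0: δ = [4.167e-02, 2.778e-02, 1.389e-02, 1.389e-02, 2.083e-02]  (obs o_0=1)
t=1: δ = [1.157e-03, 5.787e-04, 1.736e-03, 1.157e-03, 1.157e-03]  ψ = [0, 0, 0, 1, 0]  (obs o_1=4)
t=2: δ = [1.447e-04, 9.645e-05, 4.823e-05, 8.038e-05, 7.234e-05]  ψ = [2, 2, 0, 3, 2]  (obs o_2=5)
t=3: δ = [4.019e-06, 2.009e-06, 3.014e-06, 2.791e-06, 1.206e-05]  ψ = [0, 0, 0, 3, 0]  (obs o_3=1)
t=4: δ = [2.512e-07, 3.349e-07, 1.674e-07, 2.512e-07, 1.674e-07]  ψ = [4, 4, 4, 4, 4]  (obs o_4=0)
t=5: δ = [1.047e-08, 4.651e-09, 1.047e-08, 1.744e-08, 6.977e-09]  ψ = [3, 1, 0, 3, 0]  (obs o_5=4)
backtrack: best end state = 3; path = [0, 2, 0, 4, 3, 3]

path = [0, 2, 0, 4, 3, 3]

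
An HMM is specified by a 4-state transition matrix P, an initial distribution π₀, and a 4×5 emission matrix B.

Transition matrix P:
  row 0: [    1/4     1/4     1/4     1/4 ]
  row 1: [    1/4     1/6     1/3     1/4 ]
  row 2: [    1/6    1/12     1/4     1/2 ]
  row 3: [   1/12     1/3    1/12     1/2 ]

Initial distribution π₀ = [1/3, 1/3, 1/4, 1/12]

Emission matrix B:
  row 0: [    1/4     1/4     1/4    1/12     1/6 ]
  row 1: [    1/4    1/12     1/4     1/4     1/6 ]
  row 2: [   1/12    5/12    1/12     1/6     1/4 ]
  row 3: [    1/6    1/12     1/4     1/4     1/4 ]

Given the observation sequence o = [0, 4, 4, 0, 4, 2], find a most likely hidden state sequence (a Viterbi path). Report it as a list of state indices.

path = [1, 2, 3, 3, 3, 3]

t=0: δ = [8.333e-02, 8.333e-02, 2.083e-02, 1.389e-02]  (obs o_0=0)
t=1: δ = [3.472e-03, 3.472e-03, 6.944e-03, 5.208e-03]  ψ = [0, 0, 1, 0]  (obs o_1=4)
t=2: δ = [1.929e-04, 2.894e-04, 4.340e-04, 8.681e-04]  ψ = [2, 3, 2, 2]  (obs o_2=4)
t=3: δ = [1.808e-05, 7.234e-05, 9.042e-06, 7.234e-05]  ψ = [1, 3, 2, 3]  (obs o_3=0)
t=4: δ = [3.014e-06, 4.019e-06, 6.028e-06, 9.042e-06]  ψ = [1, 3, 1, 3]  (obs o_4=4)
t=5: δ = [2.512e-07, 7.535e-07, 1.256e-07, 1.130e-06]  ψ = [1, 3, 2, 3]  (obs o_5=2)
backtrack: best end state = 3; path = [1, 2, 3, 3, 3, 3]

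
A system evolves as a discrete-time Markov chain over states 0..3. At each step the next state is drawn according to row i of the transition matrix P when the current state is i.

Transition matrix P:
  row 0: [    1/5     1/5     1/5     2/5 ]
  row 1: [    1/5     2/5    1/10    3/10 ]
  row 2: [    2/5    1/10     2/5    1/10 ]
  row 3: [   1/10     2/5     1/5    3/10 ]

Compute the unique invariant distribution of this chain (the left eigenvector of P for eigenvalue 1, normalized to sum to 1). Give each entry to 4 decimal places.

π = [0.2148, 0.2930, 0.2134, 0.2788]

Balance equations π_j = Σ_i π_i·P[i][j]:
  π_0 = 1/5·π_0 + 1/5·π_1 + 2/5·π_2 + 1/10·π_3
  π_1 = 1/5·π_0 + 2/5·π_1 + 1/10·π_2 + 2/5·π_3
  π_2 = 1/5·π_0 + 1/10·π_1 + 2/5·π_2 + 1/5·π_3
  normalize: π_0 + π_1 + π_2 + π_3 = 1
Solving the linear system gives exactly π = [151/703, 206/703, 150/703, 196/703].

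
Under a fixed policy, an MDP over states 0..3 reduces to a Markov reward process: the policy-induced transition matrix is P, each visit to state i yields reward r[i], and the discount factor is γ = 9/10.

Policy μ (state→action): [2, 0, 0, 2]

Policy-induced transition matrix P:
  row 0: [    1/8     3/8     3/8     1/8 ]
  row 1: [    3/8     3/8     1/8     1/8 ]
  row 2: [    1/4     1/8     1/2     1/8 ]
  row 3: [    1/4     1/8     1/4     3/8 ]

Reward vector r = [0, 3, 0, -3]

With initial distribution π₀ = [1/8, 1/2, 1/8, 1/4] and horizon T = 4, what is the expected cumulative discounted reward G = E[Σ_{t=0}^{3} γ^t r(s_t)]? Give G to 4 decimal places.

t=0: π = [0.1250, 0.5000, 0.1250, 0.2500], E[r] = 0.7500, γ^t·E[r] = 0.750000, running G = 0.750000
t=1: π = [0.2969, 0.2813, 0.2344, 0.1875], E[r] = 0.2813, γ^t·E[r] = 0.253125, running G = 1.003125
t=2: π = [0.2480, 0.2695, 0.3105, 0.1719], E[r] = 0.2930, γ^t·E[r] = 0.237305, running G = 1.240430
t=3: π = [0.2527, 0.2544, 0.3250, 0.1680], E[r] = 0.2593, γ^t·E[r] = 0.189013, running G = 1.429443

G = 1.4294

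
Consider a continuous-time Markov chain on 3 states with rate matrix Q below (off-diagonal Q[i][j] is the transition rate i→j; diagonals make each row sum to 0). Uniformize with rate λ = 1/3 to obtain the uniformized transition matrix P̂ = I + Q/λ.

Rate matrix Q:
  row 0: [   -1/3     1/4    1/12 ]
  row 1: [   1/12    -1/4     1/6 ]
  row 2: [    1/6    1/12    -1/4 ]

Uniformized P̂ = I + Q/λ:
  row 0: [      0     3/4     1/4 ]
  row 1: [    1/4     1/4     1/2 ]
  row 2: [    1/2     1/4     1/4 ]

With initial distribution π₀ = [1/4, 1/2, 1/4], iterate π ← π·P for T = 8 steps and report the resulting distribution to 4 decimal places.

t=0: π = [0.2500, 0.5000, 0.2500]
t=1: π = [0.2500, 0.3750, 0.3750]
t=2: π = [0.2813, 0.3750, 0.3438]
t=3: π = [0.2656, 0.3906, 0.3438]
t=4: π = [0.2695, 0.3828, 0.3477]
t=5: π = [0.2695, 0.3848, 0.3457]
t=6: π = [0.2690, 0.3848, 0.3462]
t=7: π = [0.2693, 0.3845, 0.3462]
t=8: π = [0.2692, 0.3846, 0.3461]

π = [0.2692, 0.3846, 0.3461]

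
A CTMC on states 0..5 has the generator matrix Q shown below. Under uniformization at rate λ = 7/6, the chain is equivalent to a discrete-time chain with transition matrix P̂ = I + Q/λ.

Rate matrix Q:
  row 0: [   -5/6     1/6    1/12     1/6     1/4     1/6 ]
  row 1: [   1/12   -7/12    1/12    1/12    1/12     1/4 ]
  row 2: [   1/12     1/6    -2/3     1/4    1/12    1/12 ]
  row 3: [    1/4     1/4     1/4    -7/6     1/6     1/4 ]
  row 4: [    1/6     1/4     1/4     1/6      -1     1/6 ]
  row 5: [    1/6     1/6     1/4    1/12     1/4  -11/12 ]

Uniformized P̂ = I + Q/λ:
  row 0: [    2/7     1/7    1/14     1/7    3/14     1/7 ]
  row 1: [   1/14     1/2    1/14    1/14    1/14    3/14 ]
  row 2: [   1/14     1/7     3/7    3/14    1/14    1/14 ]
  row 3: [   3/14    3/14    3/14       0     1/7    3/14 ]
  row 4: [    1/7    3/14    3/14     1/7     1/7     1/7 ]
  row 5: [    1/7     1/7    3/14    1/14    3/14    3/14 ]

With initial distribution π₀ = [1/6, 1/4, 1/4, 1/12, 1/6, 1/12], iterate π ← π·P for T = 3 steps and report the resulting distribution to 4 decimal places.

t=0: π = [0.1667, 0.2500, 0.2500, 0.0833, 0.1667, 0.0833]
t=1: π = [0.1369, 0.2500, 0.2083, 0.1250, 0.1250, 0.1548]
t=2: π = [0.1386, 0.2500, 0.2037, 0.1110, 0.1310, 0.1658]
t=3: π = [0.1382, 0.2494, 0.2024, 0.1119, 0.1322, 0.1659]

π = [0.1382, 0.2494, 0.2024, 0.1119, 0.1322, 0.1659]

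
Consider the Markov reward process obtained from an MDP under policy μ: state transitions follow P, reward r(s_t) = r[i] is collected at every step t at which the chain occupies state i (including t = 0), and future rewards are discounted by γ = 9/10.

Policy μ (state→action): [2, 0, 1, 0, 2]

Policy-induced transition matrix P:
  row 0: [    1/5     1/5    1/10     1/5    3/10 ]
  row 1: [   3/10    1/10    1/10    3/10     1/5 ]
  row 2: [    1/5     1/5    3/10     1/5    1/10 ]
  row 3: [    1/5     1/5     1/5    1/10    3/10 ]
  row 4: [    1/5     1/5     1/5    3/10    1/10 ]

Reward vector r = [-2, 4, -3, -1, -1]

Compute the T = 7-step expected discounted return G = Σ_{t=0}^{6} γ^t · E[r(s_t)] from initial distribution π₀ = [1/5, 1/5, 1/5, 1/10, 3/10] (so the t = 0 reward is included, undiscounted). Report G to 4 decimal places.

t=0: π = [0.2000, 0.2000, 0.2000, 0.1000, 0.3000], E[r] = -0.6000, γ^t·E[r] = -0.600000, running G = -0.600000
t=1: π = [0.2200, 0.1800, 0.1800, 0.2400, 0.1800], E[r] = -0.6800, γ^t·E[r] = -0.612000, running G = -1.212000
t=2: π = [0.2180, 0.1820, 0.1780, 0.2120, 0.2100], E[r] = -0.6640, γ^t·E[r] = -0.537840, running G = -1.749840
t=3: π = [0.2182, 0.1818, 0.1778, 0.2180, 0.2042], E[r] = -0.6648, γ^t·E[r] = -0.484639, running G = -2.234479
t=4: π = [0.2182, 0.1818, 0.1778, 0.2168, 0.2054], E[r] = -0.6646, γ^t·E[r] = -0.436070, running G = -2.670550
t=5: π = [0.2182, 0.1818, 0.1778, 0.2170, 0.2052], E[r] = -0.6646, γ^t·E[r] = -0.392468, running G = -3.063018
t=6: π = [0.2182, 0.1818, 0.1778, 0.2170, 0.2052], E[r] = -0.6646, γ^t·E[r] = -0.353220, running G = -3.416238

G = -3.4162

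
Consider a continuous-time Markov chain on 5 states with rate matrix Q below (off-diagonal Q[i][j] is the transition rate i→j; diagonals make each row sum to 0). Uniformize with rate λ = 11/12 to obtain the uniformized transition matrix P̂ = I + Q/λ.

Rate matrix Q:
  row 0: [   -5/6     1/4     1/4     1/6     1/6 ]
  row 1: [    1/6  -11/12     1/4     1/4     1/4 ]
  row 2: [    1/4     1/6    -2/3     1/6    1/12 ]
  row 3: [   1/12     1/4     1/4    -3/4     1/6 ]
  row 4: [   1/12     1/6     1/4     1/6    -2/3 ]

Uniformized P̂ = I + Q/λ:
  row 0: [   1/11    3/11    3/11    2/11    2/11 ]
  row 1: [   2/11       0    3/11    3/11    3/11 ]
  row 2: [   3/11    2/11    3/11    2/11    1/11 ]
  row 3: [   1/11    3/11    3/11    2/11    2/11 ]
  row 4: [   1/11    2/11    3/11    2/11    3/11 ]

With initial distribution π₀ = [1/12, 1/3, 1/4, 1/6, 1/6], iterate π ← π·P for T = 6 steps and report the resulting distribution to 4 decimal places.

t=0: π = [0.0833, 0.3333, 0.2500, 0.1667, 0.1667]
t=1: π = [0.1667, 0.1439, 0.2727, 0.2121, 0.2045]
t=2: π = [0.1536, 0.1901, 0.2727, 0.1949, 0.1887]
t=3: π = [0.1578, 0.1789, 0.2727, 0.1991, 0.1915]
t=4: π = [0.1568, 0.1817, 0.2727, 0.1981, 0.1907]
t=5: π = [0.1570, 0.1810, 0.2727, 0.1983, 0.1909]
t=6: π = [0.1570, 0.1812, 0.2727, 0.1983, 0.1908]

π = [0.1570, 0.1812, 0.2727, 0.1983, 0.1908]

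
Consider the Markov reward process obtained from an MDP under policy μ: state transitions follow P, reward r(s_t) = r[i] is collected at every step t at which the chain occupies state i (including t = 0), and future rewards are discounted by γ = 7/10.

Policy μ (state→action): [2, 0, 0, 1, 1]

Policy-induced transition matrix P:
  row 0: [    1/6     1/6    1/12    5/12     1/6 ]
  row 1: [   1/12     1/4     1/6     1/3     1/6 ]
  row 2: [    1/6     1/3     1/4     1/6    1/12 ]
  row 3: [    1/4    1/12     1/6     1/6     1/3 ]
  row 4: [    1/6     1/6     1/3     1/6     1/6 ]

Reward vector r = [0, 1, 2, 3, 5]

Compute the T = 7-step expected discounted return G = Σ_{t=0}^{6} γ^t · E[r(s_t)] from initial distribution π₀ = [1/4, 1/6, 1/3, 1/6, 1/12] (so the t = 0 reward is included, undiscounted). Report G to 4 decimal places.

G = 6.3923

t=0: π = [0.2500, 0.1667, 0.3333, 0.1667, 0.0833], E[r] = 1.7500, γ^t·E[r] = 1.750000, running G = 1.750000
t=1: π = [0.1667, 0.2222, 0.1875, 0.2569, 0.1667], E[r] = 2.2014, γ^t·E[r] = 1.540972, running G = 3.290972
t=2: π = [0.1696, 0.1950, 0.1962, 0.2454, 0.1939], E[r] = 2.2928, γ^t·E[r] = 1.123484, running G = 4.414456
t=3: π = [0.1709, 0.1952, 0.2012, 0.2416, 0.1912], E[r] = 2.2783, γ^t·E[r] = 0.781460, running G = 5.195916
t=4: π = [0.1705, 0.1963, 0.2011, 0.2419, 0.1902], E[r] = 2.2750, γ^t·E[r] = 0.546226, running G = 5.742142
t=5: π = [0.1705, 0.1964, 0.2009, 0.2420, 0.1902], E[r] = 2.2754, γ^t·E[r] = 0.382427, running G = 6.124568
t=6: π = [0.1705, 0.1963, 0.2009, 0.2420, 0.1903], E[r] = 2.2755, γ^t·E[r] = 0.267711, running G = 6.392280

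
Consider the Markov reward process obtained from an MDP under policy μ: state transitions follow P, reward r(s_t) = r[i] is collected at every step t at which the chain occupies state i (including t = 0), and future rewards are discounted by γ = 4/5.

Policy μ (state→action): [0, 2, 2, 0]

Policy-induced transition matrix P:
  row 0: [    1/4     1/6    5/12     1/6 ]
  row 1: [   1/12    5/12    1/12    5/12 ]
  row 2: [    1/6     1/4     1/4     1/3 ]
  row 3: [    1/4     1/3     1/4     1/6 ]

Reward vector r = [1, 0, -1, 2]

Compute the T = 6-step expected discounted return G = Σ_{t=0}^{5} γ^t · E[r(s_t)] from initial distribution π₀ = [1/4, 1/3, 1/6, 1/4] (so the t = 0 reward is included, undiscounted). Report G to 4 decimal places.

t=0: π = [0.2500, 0.3333, 0.1667, 0.2500], E[r] = 0.5833, γ^t·E[r] = 0.583333, running G = 0.583333
t=1: π = [0.1806, 0.3056, 0.2361, 0.2778], E[r] = 0.5000, γ^t·E[r] = 0.400000, running G = 0.983333
t=2: π = [0.1794, 0.3090, 0.2292, 0.2824], E[r] = 0.5150, γ^t·E[r] = 0.329630, running G = 1.312963
t=3: π = [0.1794, 0.3101, 0.2284, 0.2821], E[r] = 0.5152, γ^t·E[r] = 0.263802, running G = 1.576765
t=4: π = [0.1793, 0.3102, 0.2282, 0.2823], E[r] = 0.5156, γ^t·E[r] = 0.211180, running G = 1.787946
t=5: π = [0.1793, 0.3103, 0.2282, 0.2823], E[r] = 0.5156, γ^t·E[r] = 0.168961, running G = 1.956907

G = 1.9569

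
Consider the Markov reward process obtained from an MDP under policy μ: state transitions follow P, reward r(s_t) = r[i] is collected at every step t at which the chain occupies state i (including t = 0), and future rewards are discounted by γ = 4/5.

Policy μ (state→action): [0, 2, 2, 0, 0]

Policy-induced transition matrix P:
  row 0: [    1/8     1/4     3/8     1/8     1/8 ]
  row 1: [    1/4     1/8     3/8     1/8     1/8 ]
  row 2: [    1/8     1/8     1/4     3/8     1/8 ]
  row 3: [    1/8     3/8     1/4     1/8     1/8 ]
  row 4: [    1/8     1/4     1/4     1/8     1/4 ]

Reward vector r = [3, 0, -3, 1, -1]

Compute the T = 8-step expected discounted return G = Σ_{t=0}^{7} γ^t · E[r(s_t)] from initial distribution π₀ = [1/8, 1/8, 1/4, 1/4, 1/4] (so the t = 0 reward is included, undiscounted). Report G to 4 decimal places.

G = -1.5760

t=0: π = [0.1250, 0.1250, 0.2500, 0.2500, 0.2500], E[r] = -0.3750, γ^t·E[r] = -0.375000, running G = -0.375000
t=1: π = [0.1406, 0.2344, 0.2813, 0.1875, 0.1563], E[r] = -0.3906, γ^t·E[r] = -0.312500, running G = -0.687500
t=2: π = [0.1543, 0.2090, 0.2969, 0.1953, 0.1445], E[r] = -0.3770, γ^t·E[r] = -0.241250, running G = -0.928750
t=3: π = [0.1511, 0.2112, 0.2954, 0.1992, 0.1431], E[r] = -0.3767, γ^t·E[r] = -0.192875, running G = -1.121625
t=4: π = [0.1514, 0.2116, 0.2953, 0.1989, 0.1429], E[r] = -0.3757, γ^t·E[r] = -0.153888, running G = -1.275513
t=5: π = [0.1514, 0.2115, 0.2954, 0.1988, 0.1429], E[r] = -0.3758, γ^t·E[r] = -0.123146, running G = -1.398659
t=6: π = [0.1514, 0.2115, 0.2954, 0.1988, 0.1429], E[r] = -0.3758, γ^t·E[r] = -0.098516, running G = -1.497174
t=7: π = [0.1514, 0.2115, 0.2954, 0.1988, 0.1429], E[r] = -0.3758, γ^t·E[r] = -0.078812, running G = -1.575986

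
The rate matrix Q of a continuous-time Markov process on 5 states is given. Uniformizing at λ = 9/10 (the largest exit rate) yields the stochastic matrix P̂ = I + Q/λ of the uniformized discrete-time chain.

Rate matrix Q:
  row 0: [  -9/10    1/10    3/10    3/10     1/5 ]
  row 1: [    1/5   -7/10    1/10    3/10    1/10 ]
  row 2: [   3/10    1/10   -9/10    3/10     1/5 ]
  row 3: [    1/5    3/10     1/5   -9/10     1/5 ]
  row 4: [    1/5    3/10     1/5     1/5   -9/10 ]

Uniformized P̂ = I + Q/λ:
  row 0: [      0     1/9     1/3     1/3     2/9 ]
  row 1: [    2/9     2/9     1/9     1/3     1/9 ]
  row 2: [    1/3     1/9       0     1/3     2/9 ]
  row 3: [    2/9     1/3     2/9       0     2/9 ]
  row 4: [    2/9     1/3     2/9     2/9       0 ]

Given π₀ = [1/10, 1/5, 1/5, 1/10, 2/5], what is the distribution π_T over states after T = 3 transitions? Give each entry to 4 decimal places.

t=0: π = [0.1000, 0.2000, 0.2000, 0.1000, 0.4000]
t=1: π = [0.2222, 0.2444, 0.1667, 0.2556, 0.1111]
t=2: π = [0.1914, 0.2198, 0.1827, 0.2358, 0.1704]
t=3: π = [0.2000, 0.2258, 0.1785, 0.2358, 0.1599]

π = [0.2000, 0.2258, 0.1785, 0.2358, 0.1599]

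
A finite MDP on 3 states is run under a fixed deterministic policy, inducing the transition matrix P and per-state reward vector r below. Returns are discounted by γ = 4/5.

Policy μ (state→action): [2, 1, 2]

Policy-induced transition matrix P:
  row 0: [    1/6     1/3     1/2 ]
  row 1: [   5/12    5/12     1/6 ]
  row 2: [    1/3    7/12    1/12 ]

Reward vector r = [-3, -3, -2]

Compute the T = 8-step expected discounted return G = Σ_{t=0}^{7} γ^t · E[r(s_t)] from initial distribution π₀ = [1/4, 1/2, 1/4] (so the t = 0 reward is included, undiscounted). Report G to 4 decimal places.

t=0: π = [0.2500, 0.5000, 0.2500], E[r] = -2.7500, γ^t·E[r] = -2.750000, running G = -2.750000
t=1: π = [0.3333, 0.4375, 0.2292], E[r] = -2.7708, γ^t·E[r] = -2.216667, running G = -4.966667
t=2: π = [0.3142, 0.4271, 0.2587], E[r] = -2.7413, γ^t·E[r] = -1.754444, running G = -6.721111
t=3: π = [0.3166, 0.4336, 0.2499], E[r] = -2.7501, γ^t·E[r] = -1.408074, running G = -8.129185
t=4: π = [0.3167, 0.4319, 0.2514], E[r] = -2.7486, γ^t·E[r] = -1.125842, running G = -9.255027
t=5: π = [0.3165, 0.4322, 0.2513], E[r] = -2.7487, γ^t·E[r] = -0.900698, running G = -10.155725
t=6: π = [0.3166, 0.4322, 0.2512], E[r] = -2.7488, γ^t·E[r] = -0.720571, running G = -10.876296
t=7: π = [0.3166, 0.4322, 0.2513], E[r] = -2.7487, γ^t·E[r] = -0.576453, running G = -11.452748

G = -11.4527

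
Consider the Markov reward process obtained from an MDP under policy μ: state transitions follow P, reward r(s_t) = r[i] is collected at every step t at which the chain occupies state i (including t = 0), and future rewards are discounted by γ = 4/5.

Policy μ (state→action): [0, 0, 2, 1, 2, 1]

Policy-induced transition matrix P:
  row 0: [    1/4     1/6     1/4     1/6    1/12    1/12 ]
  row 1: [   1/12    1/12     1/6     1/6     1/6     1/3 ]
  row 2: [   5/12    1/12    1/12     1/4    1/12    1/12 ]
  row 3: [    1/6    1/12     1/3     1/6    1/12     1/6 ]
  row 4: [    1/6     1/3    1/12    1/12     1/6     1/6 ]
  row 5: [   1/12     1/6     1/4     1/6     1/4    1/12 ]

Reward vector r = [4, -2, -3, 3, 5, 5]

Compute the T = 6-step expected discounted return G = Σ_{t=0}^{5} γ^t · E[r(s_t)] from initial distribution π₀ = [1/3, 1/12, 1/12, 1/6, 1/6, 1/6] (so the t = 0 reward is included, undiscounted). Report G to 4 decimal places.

t=0: π = [0.3333, 0.0833, 0.0833, 0.1667, 0.1667, 0.1667], E[r] = 3.0833, γ^t·E[r] = 3.083333, running G = 3.083333
t=1: π = [0.1944, 0.1667, 0.2153, 0.1597, 0.1319, 0.1319], E[r] = 1.5972, γ^t·E[r] = 1.277778, running G = 4.361111
t=2: π = [0.2118, 0.1435, 0.1916, 0.1736, 0.1302, 0.1493], E[r] = 1.9039, γ^t·E[r] = 1.218519, running G = 5.579630
t=3: π = [0.2078, 0.1460, 0.1989, 0.1718, 0.1310, 0.1445], E[r] = 1.8357, γ^t·E[r] = 0.939901, running G = 6.519531
t=4: π = [0.2095, 0.1455, 0.1972, 0.1723, 0.1305, 0.1451], E[r] = 1.8504, γ^t·E[r] = 0.757916, running G = 7.277447
t=5: π = [0.2092, 0.1455, 0.1976, 0.1722, 0.1305, 0.1449], E[r] = 1.8468, γ^t·E[r] = 0.605156, running G = 7.882603

G = 7.8826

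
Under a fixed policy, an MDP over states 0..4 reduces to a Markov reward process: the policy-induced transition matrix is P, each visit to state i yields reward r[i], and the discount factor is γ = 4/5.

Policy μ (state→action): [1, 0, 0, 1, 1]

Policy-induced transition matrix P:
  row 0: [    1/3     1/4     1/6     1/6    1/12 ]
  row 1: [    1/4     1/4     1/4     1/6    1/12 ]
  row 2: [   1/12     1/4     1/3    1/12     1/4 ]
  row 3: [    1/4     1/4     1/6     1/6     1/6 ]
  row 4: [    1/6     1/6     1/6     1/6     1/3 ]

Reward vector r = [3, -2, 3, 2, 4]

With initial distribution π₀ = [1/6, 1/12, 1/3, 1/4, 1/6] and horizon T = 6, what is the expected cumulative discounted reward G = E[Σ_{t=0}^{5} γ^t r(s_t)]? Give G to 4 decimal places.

G = 7.5200

t=0: π = [0.1667, 0.0833, 0.3333, 0.2500, 0.1667], E[r] = 2.5000, γ^t·E[r] = 2.500000, running G = 2.500000
t=1: π = [0.1944, 0.2361, 0.2292, 0.1389, 0.2014], E[r] = 1.8819, γ^t·E[r] = 1.505556, running G = 4.005556
t=2: π = [0.2112, 0.2332, 0.2245, 0.1476, 0.1834], E[r] = 1.8698, γ^t·E[r] = 1.196667, running G = 5.202222
t=3: π = [0.2149, 0.2347, 0.2235, 0.1480, 0.1789], E[r] = 1.8574, γ^t·E[r] = 0.950988, running G = 6.153210
t=4: π = [0.2157, 0.2351, 0.2235, 0.1480, 0.1776], E[r] = 1.8542, γ^t·E[r] = 0.759462, running G = 6.912672
t=5: π = [0.2159, 0.2352, 0.2235, 0.1480, 0.1773], E[r] = 1.8533, γ^t·E[r] = 0.607291, running G = 7.519962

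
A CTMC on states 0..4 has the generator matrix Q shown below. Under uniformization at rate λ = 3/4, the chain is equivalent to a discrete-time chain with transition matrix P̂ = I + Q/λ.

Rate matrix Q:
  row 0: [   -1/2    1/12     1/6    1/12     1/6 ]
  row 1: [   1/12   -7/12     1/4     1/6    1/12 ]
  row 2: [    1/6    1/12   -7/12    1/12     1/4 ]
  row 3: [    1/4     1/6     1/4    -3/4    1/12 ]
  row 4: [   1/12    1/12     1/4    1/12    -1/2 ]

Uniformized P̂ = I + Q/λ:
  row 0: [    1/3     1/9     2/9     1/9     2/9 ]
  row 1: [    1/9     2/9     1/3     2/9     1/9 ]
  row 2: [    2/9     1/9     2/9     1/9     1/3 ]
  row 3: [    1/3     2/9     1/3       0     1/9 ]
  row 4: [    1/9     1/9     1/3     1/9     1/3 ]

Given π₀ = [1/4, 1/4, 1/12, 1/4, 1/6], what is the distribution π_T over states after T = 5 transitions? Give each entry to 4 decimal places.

π = [0.2153, 0.1393, 0.2785, 0.1139, 0.2531]

t=0: π = [0.2500, 0.2500, 0.0833, 0.2500, 0.1667]
t=1: π = [0.2315, 0.1667, 0.2963, 0.1111, 0.1944]
t=2: π = [0.2202, 0.1420, 0.2747, 0.1173, 0.2459]
t=3: π = [0.2166, 0.1399, 0.2783, 0.1139, 0.2513]
t=4: π = [0.2155, 0.1393, 0.2783, 0.1140, 0.2529]
t=5: π = [0.2153, 0.1393, 0.2785, 0.1139, 0.2531]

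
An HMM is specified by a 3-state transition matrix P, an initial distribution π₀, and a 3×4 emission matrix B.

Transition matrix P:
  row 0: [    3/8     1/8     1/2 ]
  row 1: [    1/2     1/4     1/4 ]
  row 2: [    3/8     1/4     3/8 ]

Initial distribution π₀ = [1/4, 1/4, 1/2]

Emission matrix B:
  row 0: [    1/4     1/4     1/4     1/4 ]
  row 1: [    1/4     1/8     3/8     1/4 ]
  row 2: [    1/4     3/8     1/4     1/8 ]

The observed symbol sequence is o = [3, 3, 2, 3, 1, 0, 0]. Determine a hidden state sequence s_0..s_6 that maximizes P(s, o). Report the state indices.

path = [1, 0, 2, 0, 2, 0, 2]

t=0: δ = [6.250e-02, 6.250e-02, 6.250e-02]  (obs o_0=3)
t=1: δ = [7.812e-03, 3.906e-03, 3.906e-03]  ψ = [1, 1, 0]  (obs o_1=3)
t=2: δ = [7.324e-04, 3.662e-04, 9.766e-04]  ψ = [0, 0, 0]  (obs o_2=2)
t=3: δ = [9.155e-05, 6.104e-05, 4.578e-05]  ψ = [2, 2, 0]  (obs o_3=3)
t=4: δ = [8.583e-06, 1.907e-06, 1.717e-05]  ψ = [0, 1, 0]  (obs o_4=1)
t=5: δ = [1.609e-06, 1.073e-06, 1.609e-06]  ψ = [2, 2, 2]  (obs o_5=0)
t=6: δ = [1.509e-07, 1.006e-07, 2.012e-07]  ψ = [0, 2, 0]  (obs o_6=0)
backtrack: best end state = 2; path = [1, 0, 2, 0, 2, 0, 2]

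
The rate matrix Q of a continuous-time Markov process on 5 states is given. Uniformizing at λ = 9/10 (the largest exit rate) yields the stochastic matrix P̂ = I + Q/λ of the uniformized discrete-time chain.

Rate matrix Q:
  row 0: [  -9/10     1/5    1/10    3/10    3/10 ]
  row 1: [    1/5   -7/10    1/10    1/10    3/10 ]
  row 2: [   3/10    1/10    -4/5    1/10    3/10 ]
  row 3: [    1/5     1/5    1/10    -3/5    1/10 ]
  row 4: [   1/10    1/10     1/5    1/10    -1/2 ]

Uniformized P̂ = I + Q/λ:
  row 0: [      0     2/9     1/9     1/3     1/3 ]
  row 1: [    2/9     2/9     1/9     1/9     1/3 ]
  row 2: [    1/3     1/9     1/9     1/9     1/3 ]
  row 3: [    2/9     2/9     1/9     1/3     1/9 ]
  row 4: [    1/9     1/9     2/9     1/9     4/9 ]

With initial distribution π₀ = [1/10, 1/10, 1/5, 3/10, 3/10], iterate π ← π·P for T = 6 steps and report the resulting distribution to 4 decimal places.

π = [0.1655, 0.1695, 0.1475, 0.1902, 0.3274]

t=0: π = [0.1000, 0.1000, 0.2000, 0.3000, 0.3000]
t=1: π = [0.1889, 0.1667, 0.1444, 0.2000, 0.3000]
t=2: π = [0.1630, 0.1728, 0.1444, 0.1975, 0.3222]
t=3: π = [0.1663, 0.1704, 0.1469, 0.1912, 0.3252]
t=4: π = [0.1655, 0.1698, 0.1472, 0.1906, 0.3270]
t=5: π = [0.1655, 0.1695, 0.1474, 0.1902, 0.3273]
t=6: π = [0.1655, 0.1695, 0.1475, 0.1902, 0.3274]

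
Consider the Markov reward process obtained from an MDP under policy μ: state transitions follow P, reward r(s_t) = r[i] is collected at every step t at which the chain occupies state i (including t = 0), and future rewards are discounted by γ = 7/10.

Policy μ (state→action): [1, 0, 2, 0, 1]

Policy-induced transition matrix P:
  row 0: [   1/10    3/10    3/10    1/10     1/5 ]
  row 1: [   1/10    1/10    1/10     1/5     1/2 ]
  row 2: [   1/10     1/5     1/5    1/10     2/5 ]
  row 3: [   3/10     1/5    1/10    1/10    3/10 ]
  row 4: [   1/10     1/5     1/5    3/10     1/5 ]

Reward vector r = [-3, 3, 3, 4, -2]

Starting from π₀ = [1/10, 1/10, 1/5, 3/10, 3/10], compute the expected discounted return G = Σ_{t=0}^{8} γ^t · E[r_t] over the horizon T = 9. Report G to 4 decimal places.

G = 2.9111

t=0: π = [0.1000, 0.1000, 0.2000, 0.3000, 0.3000], E[r] = 1.2000, γ^t·E[r] = 1.200000, running G = 1.200000
t=1: π = [0.1600, 0.2000, 0.1700, 0.1700, 0.3000], E[r] = 0.7100, γ^t·E[r] = 0.497000, running G = 1.697000
t=2: π = [0.1340, 0.1960, 0.1790, 0.1800, 0.3110], E[r] = 0.8210, γ^t·E[r] = 0.402290, running G = 2.099290
t=3: π = [0.1360, 0.1938, 0.1758, 0.1818, 0.3126], E[r] = 0.8028, γ^t·E[r] = 0.275360, running G = 2.374650
t=4: π = [0.1364, 0.1942, 0.1760, 0.1819, 0.3115], E[r] = 0.8063, γ^t·E[r] = 0.193602, running G = 2.568253
t=5: π = [0.1364, 0.1942, 0.1760, 0.1817, 0.3117], E[r] = 0.8051, γ^t·E[r] = 0.135316, running G = 2.703569
t=6: π = [0.1363, 0.1942, 0.1760, 0.1818, 0.3116], E[r] = 0.8055, γ^t·E[r] = 0.094765, running G = 2.798334
t=7: π = [0.1364, 0.1942, 0.1760, 0.1817, 0.3116], E[r] = 0.8054, γ^t·E[r] = 0.066328, running G = 2.864662
t=8: π = [0.1363, 0.1942, 0.1760, 0.1818, 0.3116], E[r] = 0.8054, γ^t·E[r] = 0.046431, running G = 2.911093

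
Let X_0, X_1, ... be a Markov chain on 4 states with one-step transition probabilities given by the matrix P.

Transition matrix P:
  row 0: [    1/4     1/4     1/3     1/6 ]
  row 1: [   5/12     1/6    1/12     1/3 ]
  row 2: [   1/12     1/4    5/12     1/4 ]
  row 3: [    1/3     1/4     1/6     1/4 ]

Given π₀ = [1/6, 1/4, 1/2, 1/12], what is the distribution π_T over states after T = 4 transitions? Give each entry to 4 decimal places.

t=0: π = [0.1667, 0.2500, 0.5000, 0.0833]
t=1: π = [0.2153, 0.2292, 0.2986, 0.2569]
t=2: π = [0.2598, 0.2309, 0.2581, 0.2512]
t=3: π = [0.2664, 0.2308, 0.2553, 0.2476]
t=4: π = [0.2665, 0.2308, 0.2557, 0.2470]

π = [0.2665, 0.2308, 0.2557, 0.2470]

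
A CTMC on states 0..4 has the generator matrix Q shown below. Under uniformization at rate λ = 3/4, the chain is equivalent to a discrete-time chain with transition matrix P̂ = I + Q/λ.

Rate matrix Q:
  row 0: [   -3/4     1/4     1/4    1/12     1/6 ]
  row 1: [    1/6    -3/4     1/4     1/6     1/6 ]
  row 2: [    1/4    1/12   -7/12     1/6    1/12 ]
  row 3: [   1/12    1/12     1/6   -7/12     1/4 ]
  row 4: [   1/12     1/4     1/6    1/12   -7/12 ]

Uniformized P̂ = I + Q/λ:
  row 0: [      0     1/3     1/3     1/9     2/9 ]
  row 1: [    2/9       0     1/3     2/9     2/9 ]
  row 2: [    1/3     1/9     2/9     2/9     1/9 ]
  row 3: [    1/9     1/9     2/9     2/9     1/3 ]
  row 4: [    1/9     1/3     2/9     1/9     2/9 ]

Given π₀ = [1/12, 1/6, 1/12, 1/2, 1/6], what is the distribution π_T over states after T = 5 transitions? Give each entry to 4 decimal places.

t=0: π = [0.0833, 0.1667, 0.0833, 0.5000, 0.1667]
t=1: π = [0.1389, 0.1481, 0.2500, 0.1944, 0.2685]
t=2: π = [0.1677, 0.1852, 0.2541, 0.1770, 0.2160]
t=3: π = [0.1695, 0.1758, 0.2614, 0.1796, 0.2136]
t=4: π = [0.1699, 0.1767, 0.2606, 0.1796, 0.2131]
t=5: π = [0.1698, 0.1766, 0.2607, 0.1797, 0.2132]

π = [0.1698, 0.1766, 0.2607, 0.1797, 0.2132]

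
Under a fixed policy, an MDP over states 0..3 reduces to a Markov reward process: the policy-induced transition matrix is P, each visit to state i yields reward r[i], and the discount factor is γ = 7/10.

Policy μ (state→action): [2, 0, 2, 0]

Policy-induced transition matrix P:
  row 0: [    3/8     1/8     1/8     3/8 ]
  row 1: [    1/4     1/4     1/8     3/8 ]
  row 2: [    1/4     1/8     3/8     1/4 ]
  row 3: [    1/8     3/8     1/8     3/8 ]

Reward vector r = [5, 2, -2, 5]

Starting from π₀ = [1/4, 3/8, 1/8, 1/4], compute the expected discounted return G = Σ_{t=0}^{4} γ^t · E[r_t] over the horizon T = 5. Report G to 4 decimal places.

t=0: π = [0.2500, 0.3750, 0.1250, 0.2500], E[r] = 3.0000, γ^t·E[r] = 3.000000, running G = 3.000000
t=1: π = [0.2500, 0.2344, 0.1563, 0.3594], E[r] = 3.2031, γ^t·E[r] = 2.242188, running G = 5.242188
t=2: π = [0.2363, 0.2441, 0.1641, 0.3555], E[r] = 3.1191, γ^t·E[r] = 1.528379, running G = 6.770566
t=3: π = [0.2351, 0.2444, 0.1660, 0.3545], E[r] = 3.1047, γ^t·E[r] = 1.064925, running G = 7.835491
t=4: π = [0.2351, 0.2442, 0.1665, 0.3542], E[r] = 3.1020, γ^t·E[r] = 0.744780, running G = 8.580271

G = 8.5803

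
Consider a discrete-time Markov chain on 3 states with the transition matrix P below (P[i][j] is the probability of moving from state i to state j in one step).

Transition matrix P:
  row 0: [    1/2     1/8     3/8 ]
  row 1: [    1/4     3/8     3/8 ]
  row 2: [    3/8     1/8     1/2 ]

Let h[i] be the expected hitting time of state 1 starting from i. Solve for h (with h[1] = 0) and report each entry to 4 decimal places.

First-step conditioning: h[1] = 0; for i ≠ 1, h[i] = 1 + Σ_k P[i][k]·h[k].
  h[0] = 1 + 1/2·h[0] + 3/8·h[2]
  h[2] = 1 + 3/8·h[0] + 1/2·h[2]
Solving the 2×2 linear system over states ≠ 1 gives exactly h = [8, 0, 8] (h[1] = 0 is the target).

h = [8.0000, 0.0000, 8.0000]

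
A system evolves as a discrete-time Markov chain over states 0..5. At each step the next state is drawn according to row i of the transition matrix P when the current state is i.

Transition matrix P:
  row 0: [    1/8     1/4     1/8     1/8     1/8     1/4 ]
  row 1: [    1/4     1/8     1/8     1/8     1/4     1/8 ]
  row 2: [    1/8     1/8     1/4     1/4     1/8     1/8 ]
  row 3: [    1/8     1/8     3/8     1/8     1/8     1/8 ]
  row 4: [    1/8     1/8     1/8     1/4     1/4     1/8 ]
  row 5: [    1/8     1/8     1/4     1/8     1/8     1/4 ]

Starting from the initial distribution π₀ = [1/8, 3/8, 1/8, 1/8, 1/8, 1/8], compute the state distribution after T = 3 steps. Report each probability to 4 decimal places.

π = [0.1433, 0.1428, 0.2146, 0.1716, 0.1641, 0.1636]

t=0: π = [0.1250, 0.3750, 0.1250, 0.1250, 0.1250, 0.1250]
t=1: π = [0.1719, 0.1406, 0.1875, 0.1563, 0.1875, 0.1563]
t=2: π = [0.1426, 0.1465, 0.2070, 0.1719, 0.1660, 0.1660]
t=3: π = [0.1433, 0.1428, 0.2146, 0.1716, 0.1641, 0.1636]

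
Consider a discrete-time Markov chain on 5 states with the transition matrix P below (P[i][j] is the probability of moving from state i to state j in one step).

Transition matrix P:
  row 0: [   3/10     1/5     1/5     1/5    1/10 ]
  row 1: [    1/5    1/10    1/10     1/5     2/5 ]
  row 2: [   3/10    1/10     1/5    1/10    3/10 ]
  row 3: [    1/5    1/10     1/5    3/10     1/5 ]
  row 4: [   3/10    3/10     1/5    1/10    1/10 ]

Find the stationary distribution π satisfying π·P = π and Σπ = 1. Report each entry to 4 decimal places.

Balance equations π_j = Σ_i π_i·P[i][j]:
  π_0 = 3/10·π_0 + 1/5·π_1 + 3/10·π_2 + 1/5·π_3 + 3/10·π_4
  π_1 = 1/5·π_0 + 1/10·π_1 + 1/10·π_2 + 1/10·π_3 + 3/10·π_4
  π_2 = 1/5·π_0 + 1/10·π_1 + 1/5·π_2 + 1/5·π_3 + 1/5·π_4
  π_3 = 1/5·π_0 + 1/5·π_1 + 1/10·π_2 + 3/10·π_3 + 1/10·π_4
  normalize: π_0 + π_1 + π_2 + π_3 + π_4 = 1
Solving the linear system gives exactly π = [160/603, 101/603, 221/1206, 12/67, 247/1206].

π = [0.2653, 0.1675, 0.1833, 0.1791, 0.2048]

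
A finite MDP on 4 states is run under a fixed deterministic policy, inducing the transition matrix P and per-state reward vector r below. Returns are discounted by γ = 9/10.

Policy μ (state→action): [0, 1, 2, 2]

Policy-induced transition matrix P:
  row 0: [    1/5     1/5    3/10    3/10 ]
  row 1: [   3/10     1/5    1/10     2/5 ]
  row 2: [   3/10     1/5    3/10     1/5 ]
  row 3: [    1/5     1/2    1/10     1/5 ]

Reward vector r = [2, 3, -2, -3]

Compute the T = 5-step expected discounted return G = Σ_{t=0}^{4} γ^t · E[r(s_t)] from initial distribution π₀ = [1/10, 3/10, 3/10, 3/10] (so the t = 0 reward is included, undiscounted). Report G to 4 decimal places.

G = 0.0673

t=0: π = [0.1000, 0.3000, 0.3000, 0.3000], E[r] = -0.4000, γ^t·E[r] = -0.400000, running G = -0.400000
t=1: π = [0.2600, 0.2900, 0.1800, 0.2700], E[r] = 0.2200, γ^t·E[r] = 0.198000, running G = -0.202000
t=2: π = [0.2470, 0.2810, 0.1880, 0.2840], E[r] = 0.1090, γ^t·E[r] = 0.088290, running G = -0.113710
t=3: π = [0.2469, 0.2852, 0.1870, 0.2809], E[r] = 0.1327, γ^t·E[r] = 0.096738, running G = -0.016972
t=4: π = [0.2472, 0.2843, 0.1868, 0.2817], E[r] = 0.1285, γ^t·E[r] = 0.084309, running G = 0.067337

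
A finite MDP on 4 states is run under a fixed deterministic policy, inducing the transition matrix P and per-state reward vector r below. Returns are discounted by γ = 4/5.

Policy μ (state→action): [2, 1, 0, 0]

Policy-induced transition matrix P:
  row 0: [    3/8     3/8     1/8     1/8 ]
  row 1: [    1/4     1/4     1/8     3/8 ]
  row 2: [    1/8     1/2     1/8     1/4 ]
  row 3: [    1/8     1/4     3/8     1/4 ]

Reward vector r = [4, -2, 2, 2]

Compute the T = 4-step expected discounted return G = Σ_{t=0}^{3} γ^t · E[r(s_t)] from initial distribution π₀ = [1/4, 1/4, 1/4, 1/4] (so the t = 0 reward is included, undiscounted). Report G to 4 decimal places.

G = 3.6705

t=0: π = [0.2500, 0.2500, 0.2500, 0.2500], E[r] = 1.5000, γ^t·E[r] = 1.500000, running G = 1.500000
t=1: π = [0.2188, 0.3438, 0.1875, 0.2500], E[r] = 1.0625, γ^t·E[r] = 0.850000, running G = 2.350000
t=2: π = [0.2227, 0.3242, 0.1875, 0.2656], E[r] = 1.1484, γ^t·E[r] = 0.735000, running G = 3.085000
t=3: π = [0.2212, 0.3247, 0.1914, 0.2627], E[r] = 1.1436, γ^t·E[r] = 0.585500, running G = 3.670500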